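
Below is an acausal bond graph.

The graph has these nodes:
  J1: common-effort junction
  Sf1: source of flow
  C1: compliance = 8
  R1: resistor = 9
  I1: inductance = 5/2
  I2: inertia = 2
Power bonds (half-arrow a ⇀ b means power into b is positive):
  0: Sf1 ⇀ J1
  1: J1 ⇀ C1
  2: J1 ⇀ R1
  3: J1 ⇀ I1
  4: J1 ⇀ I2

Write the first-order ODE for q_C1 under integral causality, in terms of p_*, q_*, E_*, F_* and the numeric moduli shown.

bond 0 stroke→Sf1  (Sf1 (Sf) sets flow on bond)
bond 1 stroke→J1  (C1 outputs effort q/C1)
bond 2 stroke→R1  (J1 effort already set via bond 1)
bond 3 stroke→I1  (J1 effort already set via bond 1)
bond 4 stroke→I2  (common-e at J1 fixed by 1)

dq_C1/dt = F_Sf1 - 2*p_I1/5 - p_I2/2 - q_C1/72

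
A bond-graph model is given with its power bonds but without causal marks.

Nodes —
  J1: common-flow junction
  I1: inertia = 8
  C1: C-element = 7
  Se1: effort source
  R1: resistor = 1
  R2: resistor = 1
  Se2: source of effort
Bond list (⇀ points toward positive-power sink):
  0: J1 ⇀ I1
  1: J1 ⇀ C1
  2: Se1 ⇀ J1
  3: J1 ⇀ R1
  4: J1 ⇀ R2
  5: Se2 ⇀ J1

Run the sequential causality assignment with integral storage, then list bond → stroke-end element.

β0 |I1
β1 |J1
β2 |J1
β3 |J1
β4 |J1
β5 |J1

b2 stroke→J1  (Se1 fixes effort; stroke away)
b5 stroke→J1  (source Se2 imposes e)
b0 stroke→I1  (I1 integral (f out))
b1 stroke→J1  (J1 flow already set via bond 0)
b3 stroke→J1  (common-f at J1 fixed by 0)
b4 stroke→J1  (common-f at J1 fixed by 0)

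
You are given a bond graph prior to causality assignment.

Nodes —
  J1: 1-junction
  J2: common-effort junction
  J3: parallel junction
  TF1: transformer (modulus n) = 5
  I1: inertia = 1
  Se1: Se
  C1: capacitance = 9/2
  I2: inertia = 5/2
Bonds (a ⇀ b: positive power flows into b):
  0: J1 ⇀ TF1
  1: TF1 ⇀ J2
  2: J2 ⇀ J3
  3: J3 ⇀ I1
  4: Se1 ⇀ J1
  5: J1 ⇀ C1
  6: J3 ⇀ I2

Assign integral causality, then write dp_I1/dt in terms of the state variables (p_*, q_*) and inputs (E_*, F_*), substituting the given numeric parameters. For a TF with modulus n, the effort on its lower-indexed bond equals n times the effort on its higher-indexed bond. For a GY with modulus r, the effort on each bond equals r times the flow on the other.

b4 stroke→J1  (Se1: effort source, stroke at far end)
b3 stroke→I1  (I1 integral (f out))
b5 stroke→J1  (C1 integral (e out))
b0 stroke→TF1  (J1: last free bond brings flow in)
b1 stroke→J2  (TF1 one-in-one-out from 0)
b2 stroke→J3  (common-e at J2 fixed by 1)
b6 stroke→I2  (common-e at J3 fixed by 2)

dp_I1/dt = E_Se1/5 - 2*q_C1/45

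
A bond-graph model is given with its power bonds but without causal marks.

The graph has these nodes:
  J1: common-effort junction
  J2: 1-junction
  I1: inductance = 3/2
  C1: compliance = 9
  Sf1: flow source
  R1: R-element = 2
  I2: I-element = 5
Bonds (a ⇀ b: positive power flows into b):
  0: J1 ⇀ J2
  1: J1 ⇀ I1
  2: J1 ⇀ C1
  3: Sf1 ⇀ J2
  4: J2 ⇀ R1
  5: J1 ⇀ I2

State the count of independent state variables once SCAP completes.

b3 stroke at Sf1  (Sf1: flow source, stroke at near end)
b0 stroke at J2  (J2: bond 3 brought flow, rest push out)
b4 stroke at J2  (J2 flow already set via bond 3)
b1 stroke at I1  (I1 outputs flow p/I1)
b2 stroke at J1  (C1: C, integral causality)
b5 stroke at I2  (J1: bond 2 brought effort, rest push out)

3  (C1, I1, I2 all integral)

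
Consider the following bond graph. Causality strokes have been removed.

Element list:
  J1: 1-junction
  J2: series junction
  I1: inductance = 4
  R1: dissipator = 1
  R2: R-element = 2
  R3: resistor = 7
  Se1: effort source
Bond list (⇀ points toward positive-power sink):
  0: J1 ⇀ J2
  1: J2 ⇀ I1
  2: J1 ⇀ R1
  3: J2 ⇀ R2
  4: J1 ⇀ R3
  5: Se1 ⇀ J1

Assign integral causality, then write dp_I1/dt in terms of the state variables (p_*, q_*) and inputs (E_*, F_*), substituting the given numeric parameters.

#5 |J1  (Se1 fixes effort; stroke away)
#1 |I1  (I1 outputs flow p/I1)
#0 |J2  (1-jn J2 has f-setter on 1)
#3 |J2  (common-f at J2 fixed by 1)
#2 |J1  (1-jn J1 has f-setter on 0)
#4 |J1  (J1: bond 0 brought flow, rest push out)

dp_I1/dt = E_Se1 - 5*p_I1/2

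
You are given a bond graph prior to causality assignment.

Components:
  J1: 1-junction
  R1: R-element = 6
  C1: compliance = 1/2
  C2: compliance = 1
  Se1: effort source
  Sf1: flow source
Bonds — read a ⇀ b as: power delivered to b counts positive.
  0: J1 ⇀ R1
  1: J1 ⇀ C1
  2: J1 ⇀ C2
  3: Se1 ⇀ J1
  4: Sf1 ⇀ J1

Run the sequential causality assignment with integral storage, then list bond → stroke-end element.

bond 3 |J1  (Se1 (Se) sets effort on bond)
bond 4 |Sf1  (Sf1: flow source, stroke at near end)
bond 0 |J1  (1-jn J1 has f-setter on 4)
bond 1 |J1  (common-f at J1 fixed by 4)
bond 2 |J1  (common-f at J1 fixed by 4)

bond 0 →J1
bond 1 →J1
bond 2 →J1
bond 3 →J1
bond 4 →Sf1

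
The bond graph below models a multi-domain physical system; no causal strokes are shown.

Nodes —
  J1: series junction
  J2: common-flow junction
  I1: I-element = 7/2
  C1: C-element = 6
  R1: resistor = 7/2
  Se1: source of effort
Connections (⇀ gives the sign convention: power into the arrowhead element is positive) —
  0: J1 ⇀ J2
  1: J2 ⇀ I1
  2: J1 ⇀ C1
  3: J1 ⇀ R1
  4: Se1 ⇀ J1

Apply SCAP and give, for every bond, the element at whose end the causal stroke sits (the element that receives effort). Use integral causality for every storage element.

#4 stroke→J1  (Se1 fixes effort; stroke away)
#1 stroke→I1  (I1 integral (f out))
#0 stroke→J2  (1-jn J2 has f-setter on 1)
#2 stroke→J1  (J1: bond 0 brought flow, rest push out)
#3 stroke→J1  (J1: bond 0 brought flow, rest push out)

#0 |J2
#1 |I1
#2 |J1
#3 |J1
#4 |J1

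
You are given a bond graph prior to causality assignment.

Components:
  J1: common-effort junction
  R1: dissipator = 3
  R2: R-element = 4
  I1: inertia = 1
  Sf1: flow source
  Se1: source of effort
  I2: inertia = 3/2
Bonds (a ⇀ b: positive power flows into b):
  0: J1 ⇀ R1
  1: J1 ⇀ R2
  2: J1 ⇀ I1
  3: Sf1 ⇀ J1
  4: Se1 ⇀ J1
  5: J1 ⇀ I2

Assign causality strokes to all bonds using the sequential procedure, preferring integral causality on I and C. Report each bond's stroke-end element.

bond 0 |R1
bond 1 |R2
bond 2 |I1
bond 3 |Sf1
bond 4 |J1
bond 5 |I2

b3 stroke at Sf1  (Sf1 fixes flow; stroke at Sf1)
b4 stroke at J1  (Se1 (Se) sets effort on bond)
b0 stroke at R1  (J1 effort already set via bond 4)
b1 stroke at R2  (0-jn J1 has e-setter on 4)
b2 stroke at I1  (0-jn J1 has e-setter on 4)
b5 stroke at I2  (common-e at J1 fixed by 4)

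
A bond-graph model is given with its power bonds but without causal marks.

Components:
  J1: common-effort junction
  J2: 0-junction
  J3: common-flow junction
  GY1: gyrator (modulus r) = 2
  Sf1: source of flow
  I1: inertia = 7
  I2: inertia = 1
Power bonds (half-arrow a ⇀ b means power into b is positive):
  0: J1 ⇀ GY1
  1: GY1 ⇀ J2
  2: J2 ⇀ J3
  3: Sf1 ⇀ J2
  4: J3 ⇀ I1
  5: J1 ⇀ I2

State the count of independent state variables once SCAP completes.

2  (I1, I2 all integral)

β3 stroke at Sf1  (Sf1: flow source, stroke at near end)
β4 stroke at I1  (I1 outputs flow p/I1)
β2 stroke at J3  (J3: bond 4 brought flow, rest push out)
β1 stroke at J2  (J2 needs exactly one e-in)
β0 stroke at J1  (GY1 both-in/both-out from 1)
β5 stroke at I2  (common-e at J1 fixed by 0)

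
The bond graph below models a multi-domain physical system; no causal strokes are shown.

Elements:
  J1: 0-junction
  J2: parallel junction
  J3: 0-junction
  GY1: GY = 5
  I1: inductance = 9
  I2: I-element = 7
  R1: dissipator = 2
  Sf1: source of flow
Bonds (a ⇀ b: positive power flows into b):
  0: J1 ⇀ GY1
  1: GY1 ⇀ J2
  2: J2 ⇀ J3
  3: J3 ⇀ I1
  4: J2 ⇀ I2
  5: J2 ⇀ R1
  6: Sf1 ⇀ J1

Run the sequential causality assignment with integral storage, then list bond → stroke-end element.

b6 |Sf1  (source Sf1 imposes f)
b0 |J1  (closing 0-jn rule on J1)
b1 |J2  (GY1: gyrator matches bond 0)
b2 |J3  (J2: bond 1 brought effort, rest push out)
b4 |I2  (J2: bond 1 brought effort, rest push out)
b5 |R1  (common-e at J2 fixed by 1)
b3 |I1  (0-jn J3 has e-setter on 2)

β0 stroke→J1
β1 stroke→J2
β2 stroke→J3
β3 stroke→I1
β4 stroke→I2
β5 stroke→R1
β6 stroke→Sf1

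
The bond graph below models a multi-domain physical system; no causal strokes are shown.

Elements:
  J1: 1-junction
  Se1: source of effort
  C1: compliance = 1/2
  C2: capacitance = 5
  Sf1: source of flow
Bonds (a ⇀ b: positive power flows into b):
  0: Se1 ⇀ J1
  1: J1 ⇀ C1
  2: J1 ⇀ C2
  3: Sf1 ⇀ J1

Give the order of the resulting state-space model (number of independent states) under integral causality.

2  (C1, C2 all integral)

β0 stroke at J1  (source Se1 imposes e)
β3 stroke at Sf1  (source Sf1 imposes f)
β1 stroke at J1  (common-f at J1 fixed by 3)
β2 stroke at J1  (common-f at J1 fixed by 3)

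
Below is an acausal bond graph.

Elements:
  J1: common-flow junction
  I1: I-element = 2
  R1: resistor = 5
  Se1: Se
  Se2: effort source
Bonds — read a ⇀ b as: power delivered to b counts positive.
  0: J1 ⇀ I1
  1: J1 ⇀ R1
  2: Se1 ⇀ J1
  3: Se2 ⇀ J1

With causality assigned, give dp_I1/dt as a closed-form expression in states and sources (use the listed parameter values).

dp_I1/dt = E_Se1 + E_Se2 - 5*p_I1/2

b2 →J1  (Se1: effort source, stroke at far end)
b3 →J1  (Se2 (Se) sets effort on bond)
b0 →I1  (prefer integral on I1)
b1 →J1  (J1: bond 0 brought flow, rest push out)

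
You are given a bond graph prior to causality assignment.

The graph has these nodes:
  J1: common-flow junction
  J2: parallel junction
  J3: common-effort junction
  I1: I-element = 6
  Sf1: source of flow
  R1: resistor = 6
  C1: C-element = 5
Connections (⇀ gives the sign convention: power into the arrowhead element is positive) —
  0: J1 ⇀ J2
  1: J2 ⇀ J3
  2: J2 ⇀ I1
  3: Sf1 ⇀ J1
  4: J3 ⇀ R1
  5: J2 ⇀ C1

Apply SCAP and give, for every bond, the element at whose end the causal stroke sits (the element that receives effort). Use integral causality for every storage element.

β3 |Sf1  (Sf1: flow source, stroke at near end)
β0 |J1  (common-f at J1 fixed by 3)
β2 |I1  (prefer integral on I1)
β5 |J2  (C1 outputs effort q/C1)
β1 |J3  (J2: bond 5 brought effort, rest push out)
β4 |R1  (J3 effort already set via bond 1)

β0 |J1
β1 |J3
β2 |I1
β3 |Sf1
β4 |R1
β5 |J2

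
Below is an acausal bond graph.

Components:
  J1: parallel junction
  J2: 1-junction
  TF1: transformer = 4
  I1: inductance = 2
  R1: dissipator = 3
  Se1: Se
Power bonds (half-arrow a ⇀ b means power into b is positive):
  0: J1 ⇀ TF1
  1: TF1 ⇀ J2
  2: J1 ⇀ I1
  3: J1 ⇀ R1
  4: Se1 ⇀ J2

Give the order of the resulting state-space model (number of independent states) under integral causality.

1  (I1 all integral)

β4 →J2  (Se1 fixes effort; stroke away)
β1 →TF1  (closing 1-jn rule on J2)
β0 →J1  (TF1: transformer flips bond 1)
β2 →I1  (J1: bond 0 brought effort, rest push out)
β3 →R1  (J1 effort already set via bond 0)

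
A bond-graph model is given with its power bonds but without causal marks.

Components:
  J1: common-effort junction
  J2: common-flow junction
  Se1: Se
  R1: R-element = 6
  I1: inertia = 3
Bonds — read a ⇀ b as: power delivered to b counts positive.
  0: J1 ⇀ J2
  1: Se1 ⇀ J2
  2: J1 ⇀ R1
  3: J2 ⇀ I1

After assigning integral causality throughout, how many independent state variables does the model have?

1  (I1 all integral)

β1 stroke→J2  (Se1 fixes effort; stroke away)
β3 stroke→I1  (prefer integral on I1)
β0 stroke→J2  (J2: bond 3 brought flow, rest push out)
β2 stroke→J1  (closing 0-jn rule on J1)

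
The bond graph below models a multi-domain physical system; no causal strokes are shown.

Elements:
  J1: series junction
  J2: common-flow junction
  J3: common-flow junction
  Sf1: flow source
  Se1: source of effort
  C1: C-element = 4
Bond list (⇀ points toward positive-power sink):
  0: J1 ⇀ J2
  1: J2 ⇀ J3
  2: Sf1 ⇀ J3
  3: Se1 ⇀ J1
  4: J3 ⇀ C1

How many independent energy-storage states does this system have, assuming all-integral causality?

#2 stroke→Sf1  (Sf1: flow source, stroke at near end)
#3 stroke→J1  (Se1: effort source, stroke at far end)
#0 stroke→J2  (closing 1-jn rule on J1)
#1 stroke→J3  (closing 1-jn rule on J2)
#4 stroke→J3  (J3: bond 2 brought flow, rest push out)

1  (C1 all integral)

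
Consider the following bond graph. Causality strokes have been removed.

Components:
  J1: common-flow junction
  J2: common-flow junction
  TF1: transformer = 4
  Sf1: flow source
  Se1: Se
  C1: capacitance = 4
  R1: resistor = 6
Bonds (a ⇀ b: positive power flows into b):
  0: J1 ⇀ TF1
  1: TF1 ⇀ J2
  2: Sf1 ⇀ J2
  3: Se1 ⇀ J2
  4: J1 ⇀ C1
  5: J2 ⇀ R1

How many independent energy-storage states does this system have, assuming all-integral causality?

#2 stroke→Sf1  (source Sf1 imposes f)
#3 stroke→J2  (source Se1 imposes e)
#1 stroke→J2  (common-f at J2 fixed by 2)
#5 stroke→J2  (1-jn J2 has f-setter on 2)
#0 stroke→TF1  (through TF1, causality passes straight; one stroke at TF1)
#4 stroke→J1  (1-jn J1 has f-setter on 0)

1  (C1 all integral)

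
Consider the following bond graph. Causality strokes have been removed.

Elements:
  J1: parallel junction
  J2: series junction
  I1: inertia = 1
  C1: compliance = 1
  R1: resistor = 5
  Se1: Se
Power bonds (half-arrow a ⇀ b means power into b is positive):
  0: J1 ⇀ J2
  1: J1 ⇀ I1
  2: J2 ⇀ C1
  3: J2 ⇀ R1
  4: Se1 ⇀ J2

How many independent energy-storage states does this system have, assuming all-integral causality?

bond 4 |J2  (source Se1 imposes e)
bond 1 |I1  (I1 integral (f out))
bond 0 |J1  (J1: last free bond brings effort in)
bond 2 |J2  (J2: bond 0 brought flow, rest push out)
bond 3 |J2  (1-jn J2 has f-setter on 0)

2  (C1, I1 all integral)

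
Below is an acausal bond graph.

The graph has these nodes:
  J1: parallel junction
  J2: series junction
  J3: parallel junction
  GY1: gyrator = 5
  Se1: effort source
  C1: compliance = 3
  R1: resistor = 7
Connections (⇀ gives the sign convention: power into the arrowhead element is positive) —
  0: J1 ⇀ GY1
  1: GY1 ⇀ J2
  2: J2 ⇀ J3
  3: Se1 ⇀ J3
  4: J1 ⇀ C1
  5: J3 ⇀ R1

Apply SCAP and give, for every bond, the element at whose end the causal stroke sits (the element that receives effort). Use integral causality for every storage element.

b0 →GY1
b1 →GY1
b2 →J2
b3 →J3
b4 →J1
b5 →R1

b3 |J3  (Se1 fixes effort; stroke away)
b2 |J2  (J3 effort already set via bond 3)
b5 |R1  (J3: bond 3 brought effort, rest push out)
b1 |GY1  (only one flow-in slot at J2)
b0 |GY1  (GY1: gyrator matches bond 1)
b4 |J1  (J1 needs exactly one e-in)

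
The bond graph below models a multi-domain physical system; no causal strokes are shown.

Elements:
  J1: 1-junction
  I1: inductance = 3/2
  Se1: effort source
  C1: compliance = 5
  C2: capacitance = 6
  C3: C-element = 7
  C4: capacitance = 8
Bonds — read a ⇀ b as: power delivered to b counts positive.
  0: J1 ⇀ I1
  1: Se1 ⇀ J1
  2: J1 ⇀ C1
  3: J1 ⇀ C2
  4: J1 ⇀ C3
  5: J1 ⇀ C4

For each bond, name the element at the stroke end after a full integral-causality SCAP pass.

b0 |I1
b1 |J1
b2 |J1
b3 |J1
b4 |J1
b5 |J1

b1 stroke→J1  (Se1: effort source, stroke at far end)
b0 stroke→I1  (I1 outputs flow p/I1)
b2 stroke→J1  (J1 flow already set via bond 0)
b3 stroke→J1  (1-jn J1 has f-setter on 0)
b4 stroke→J1  (common-f at J1 fixed by 0)
b5 stroke→J1  (1-jn J1 has f-setter on 0)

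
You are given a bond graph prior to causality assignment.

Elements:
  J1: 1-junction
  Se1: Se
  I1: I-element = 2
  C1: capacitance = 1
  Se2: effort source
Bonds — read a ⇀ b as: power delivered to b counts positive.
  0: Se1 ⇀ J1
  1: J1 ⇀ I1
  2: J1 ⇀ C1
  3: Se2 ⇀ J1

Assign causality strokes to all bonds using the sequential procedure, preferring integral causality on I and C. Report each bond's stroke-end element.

b0 stroke at J1  (Se1 (Se) sets effort on bond)
b3 stroke at J1  (source Se2 imposes e)
b1 stroke at I1  (I1 integral (f out))
b2 stroke at J1  (J1 flow already set via bond 1)

#0 |J1
#1 |I1
#2 |J1
#3 |J1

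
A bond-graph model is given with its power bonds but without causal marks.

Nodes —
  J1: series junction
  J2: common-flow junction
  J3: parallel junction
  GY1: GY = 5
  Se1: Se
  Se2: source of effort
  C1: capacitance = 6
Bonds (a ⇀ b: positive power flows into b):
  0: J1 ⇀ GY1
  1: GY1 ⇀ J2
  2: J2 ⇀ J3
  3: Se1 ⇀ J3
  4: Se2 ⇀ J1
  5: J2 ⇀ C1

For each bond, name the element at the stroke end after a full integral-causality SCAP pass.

#3 →J3  (Se1: effort source, stroke at far end)
#4 →J1  (Se2 (Se) sets effort on bond)
#0 →GY1  (J1: last free bond brings flow in)
#2 →J2  (common-e at J3 fixed by 3)
#1 →GY1  (through GY1, causality inverts; strokes same side of GY1)
#5 →J2  (J2 flow already set via bond 1)

β0 |GY1
β1 |GY1
β2 |J2
β3 |J3
β4 |J1
β5 |J2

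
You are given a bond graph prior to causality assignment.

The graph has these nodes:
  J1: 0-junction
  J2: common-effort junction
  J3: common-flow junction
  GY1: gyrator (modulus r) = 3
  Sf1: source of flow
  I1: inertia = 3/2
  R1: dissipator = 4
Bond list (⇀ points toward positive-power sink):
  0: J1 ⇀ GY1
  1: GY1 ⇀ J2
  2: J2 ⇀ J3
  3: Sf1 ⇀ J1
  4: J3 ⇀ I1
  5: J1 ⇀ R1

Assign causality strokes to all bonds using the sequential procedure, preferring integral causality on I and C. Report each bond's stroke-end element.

b0 stroke→J1
b1 stroke→J2
b2 stroke→J3
b3 stroke→Sf1
b4 stroke→I1
b5 stroke→R1

b3 stroke at Sf1  (source Sf1 imposes f)
b4 stroke at I1  (I1: I, integral causality)
b2 stroke at J3  (J3 flow already set via bond 4)
b1 stroke at J2  (J2 needs exactly one e-in)
b0 stroke at J1  (through GY1, causality inverts; strokes same side of GY1)
b5 stroke at R1  (common-e at J1 fixed by 0)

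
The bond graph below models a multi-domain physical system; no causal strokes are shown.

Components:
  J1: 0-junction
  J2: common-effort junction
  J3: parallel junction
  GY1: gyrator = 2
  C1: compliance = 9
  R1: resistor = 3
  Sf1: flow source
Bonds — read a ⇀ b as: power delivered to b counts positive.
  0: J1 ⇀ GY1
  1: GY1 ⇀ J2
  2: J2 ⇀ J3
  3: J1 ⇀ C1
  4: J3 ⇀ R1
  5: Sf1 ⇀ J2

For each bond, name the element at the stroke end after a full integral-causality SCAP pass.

β5 →Sf1  (Sf1: flow source, stroke at near end)
β3 →J1  (C1: C, integral causality)
β0 →GY1  (J1: bond 3 brought effort, rest push out)
β1 →GY1  (GY GY1: same side as bond 0)
β2 →J2  (closing 0-jn rule on J2)
β4 →J3  (J3: last free bond brings effort in)

b0 stroke at GY1
b1 stroke at GY1
b2 stroke at J2
b3 stroke at J1
b4 stroke at J3
b5 stroke at Sf1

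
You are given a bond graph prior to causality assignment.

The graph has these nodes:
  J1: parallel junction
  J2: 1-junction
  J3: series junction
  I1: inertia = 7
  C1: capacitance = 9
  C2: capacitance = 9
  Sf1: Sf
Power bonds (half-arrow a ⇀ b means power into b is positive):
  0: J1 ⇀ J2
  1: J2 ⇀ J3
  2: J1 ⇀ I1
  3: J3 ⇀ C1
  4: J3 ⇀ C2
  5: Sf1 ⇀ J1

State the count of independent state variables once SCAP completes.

b5 stroke at Sf1  (Sf1: flow source, stroke at near end)
b2 stroke at I1  (I1: I, integral causality)
b0 stroke at J1  (J1: last free bond brings effort in)
b1 stroke at J2  (J2 flow already set via bond 0)
b3 stroke at J3  (J3 flow already set via bond 1)
b4 stroke at J3  (J3: bond 1 brought flow, rest push out)

3  (C1, C2, I1 all integral)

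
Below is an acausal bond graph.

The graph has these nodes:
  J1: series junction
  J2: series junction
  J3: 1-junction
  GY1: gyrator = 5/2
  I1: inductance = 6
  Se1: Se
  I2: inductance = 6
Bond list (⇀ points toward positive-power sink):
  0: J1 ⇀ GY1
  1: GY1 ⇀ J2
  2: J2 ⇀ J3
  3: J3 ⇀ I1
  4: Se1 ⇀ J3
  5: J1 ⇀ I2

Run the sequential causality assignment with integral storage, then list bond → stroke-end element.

#4 |J3  (Se1 fixes effort; stroke away)
#3 |I1  (I1: I, integral causality)
#2 |J3  (1-jn J3 has f-setter on 3)
#1 |J2  (1-jn J2 has f-setter on 2)
#0 |J1  (through GY1, causality inverts; strokes same side of GY1)
#5 |I2  (closing 1-jn rule on J1)

b0 |J1
b1 |J2
b2 |J3
b3 |I1
b4 |J3
b5 |I2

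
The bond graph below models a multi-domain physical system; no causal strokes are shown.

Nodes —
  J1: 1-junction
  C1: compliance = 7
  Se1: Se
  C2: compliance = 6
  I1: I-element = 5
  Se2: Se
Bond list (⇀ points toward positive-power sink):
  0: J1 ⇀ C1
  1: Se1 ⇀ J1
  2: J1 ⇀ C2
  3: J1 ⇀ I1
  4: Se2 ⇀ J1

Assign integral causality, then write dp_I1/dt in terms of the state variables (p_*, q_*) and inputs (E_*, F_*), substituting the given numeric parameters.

bond 1 →J1  (source Se1 imposes e)
bond 4 →J1  (Se2: effort source, stroke at far end)
bond 0 →J1  (prefer integral on C1)
bond 2 →J1  (C2 integral (e out))
bond 3 →I1  (closing 1-jn rule on J1)

dp_I1/dt = E_Se1 + E_Se2 - q_C1/7 - q_C2/6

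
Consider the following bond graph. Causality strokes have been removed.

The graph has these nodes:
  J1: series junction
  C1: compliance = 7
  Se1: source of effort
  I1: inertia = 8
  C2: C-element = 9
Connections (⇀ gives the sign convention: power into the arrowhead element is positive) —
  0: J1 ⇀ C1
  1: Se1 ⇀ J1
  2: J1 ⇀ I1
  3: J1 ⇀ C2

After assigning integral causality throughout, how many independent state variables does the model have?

bond 1 stroke at J1  (Se1 fixes effort; stroke away)
bond 0 stroke at J1  (C1 outputs effort q/C1)
bond 2 stroke at I1  (I1 outputs flow p/I1)
bond 3 stroke at J1  (common-f at J1 fixed by 2)

3  (C1, C2, I1 all integral)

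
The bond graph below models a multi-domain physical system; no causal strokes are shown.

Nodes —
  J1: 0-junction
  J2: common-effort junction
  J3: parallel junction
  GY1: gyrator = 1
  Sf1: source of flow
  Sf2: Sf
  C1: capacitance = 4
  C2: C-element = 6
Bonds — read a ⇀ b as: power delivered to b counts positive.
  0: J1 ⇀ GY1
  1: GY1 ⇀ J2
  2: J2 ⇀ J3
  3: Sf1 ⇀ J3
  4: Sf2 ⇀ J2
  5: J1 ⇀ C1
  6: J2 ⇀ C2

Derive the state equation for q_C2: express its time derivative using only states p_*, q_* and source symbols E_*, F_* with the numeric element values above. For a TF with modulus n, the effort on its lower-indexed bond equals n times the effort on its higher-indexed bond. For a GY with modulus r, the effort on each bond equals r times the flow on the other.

dq_C2/dt = F_Sf1 + F_Sf2 + q_C1/4

b3 stroke at Sf1  (Sf1: flow source, stroke at near end)
b4 stroke at Sf2  (Sf2 fixes flow; stroke at Sf2)
b2 stroke at J3  (only one effort-in slot at J3)
b5 stroke at J1  (C1 integral (e out))
b0 stroke at GY1  (common-e at J1 fixed by 5)
b1 stroke at GY1  (GY GY1: same side as bond 0)
b6 stroke at J2  (J2: last free bond brings effort in)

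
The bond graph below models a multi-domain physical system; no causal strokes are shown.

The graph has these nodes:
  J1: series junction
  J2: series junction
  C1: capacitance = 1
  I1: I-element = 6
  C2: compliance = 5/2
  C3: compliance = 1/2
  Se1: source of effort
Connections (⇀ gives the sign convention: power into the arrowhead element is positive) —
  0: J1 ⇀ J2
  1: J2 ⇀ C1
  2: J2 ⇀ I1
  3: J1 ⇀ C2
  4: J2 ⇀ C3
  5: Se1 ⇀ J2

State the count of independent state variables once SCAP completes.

#5 →J2  (Se1 fixes effort; stroke away)
#1 →J2  (prefer integral on C1)
#2 →I1  (I1 outputs flow p/I1)
#0 →J2  (J2: bond 2 brought flow, rest push out)
#4 →J2  (J2: bond 2 brought flow, rest push out)
#3 →J1  (common-f at J1 fixed by 0)

4  (C1, C2, C3, I1 all integral)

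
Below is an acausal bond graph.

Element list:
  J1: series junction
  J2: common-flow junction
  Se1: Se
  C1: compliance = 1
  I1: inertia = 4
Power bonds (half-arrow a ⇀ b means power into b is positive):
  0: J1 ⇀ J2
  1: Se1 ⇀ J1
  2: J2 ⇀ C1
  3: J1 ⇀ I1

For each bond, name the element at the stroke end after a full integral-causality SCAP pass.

#0 stroke at J1
#1 stroke at J1
#2 stroke at J2
#3 stroke at I1

#1 |J1  (Se1 fixes effort; stroke away)
#2 |J2  (prefer integral on C1)
#0 |J1  (J2: last free bond brings flow in)
#3 |I1  (J1 needs exactly one f-in)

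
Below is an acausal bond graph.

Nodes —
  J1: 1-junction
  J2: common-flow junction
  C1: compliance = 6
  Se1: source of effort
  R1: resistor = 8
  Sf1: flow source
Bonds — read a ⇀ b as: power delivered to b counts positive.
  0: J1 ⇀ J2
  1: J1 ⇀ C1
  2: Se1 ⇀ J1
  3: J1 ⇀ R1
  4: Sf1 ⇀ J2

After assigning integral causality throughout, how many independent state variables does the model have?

1  (C1 all integral)

β2 stroke at J1  (Se1 fixes effort; stroke away)
β4 stroke at Sf1  (source Sf1 imposes f)
β0 stroke at J2  (J2: bond 4 brought flow, rest push out)
β1 stroke at J1  (1-jn J1 has f-setter on 0)
β3 stroke at J1  (J1 flow already set via bond 0)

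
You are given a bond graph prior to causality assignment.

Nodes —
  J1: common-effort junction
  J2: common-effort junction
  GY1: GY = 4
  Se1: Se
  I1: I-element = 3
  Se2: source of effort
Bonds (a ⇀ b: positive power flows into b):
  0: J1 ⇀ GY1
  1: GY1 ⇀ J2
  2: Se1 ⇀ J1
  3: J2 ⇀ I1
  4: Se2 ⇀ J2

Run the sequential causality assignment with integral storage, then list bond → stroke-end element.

β2 →J1  (Se1: effort source, stroke at far end)
β4 →J2  (Se2 fixes effort; stroke away)
β0 →GY1  (J1 effort already set via bond 2)
β1 →GY1  (J2 effort already set via bond 4)
β3 →I1  (J2 effort already set via bond 4)

β0 |GY1
β1 |GY1
β2 |J1
β3 |I1
β4 |J2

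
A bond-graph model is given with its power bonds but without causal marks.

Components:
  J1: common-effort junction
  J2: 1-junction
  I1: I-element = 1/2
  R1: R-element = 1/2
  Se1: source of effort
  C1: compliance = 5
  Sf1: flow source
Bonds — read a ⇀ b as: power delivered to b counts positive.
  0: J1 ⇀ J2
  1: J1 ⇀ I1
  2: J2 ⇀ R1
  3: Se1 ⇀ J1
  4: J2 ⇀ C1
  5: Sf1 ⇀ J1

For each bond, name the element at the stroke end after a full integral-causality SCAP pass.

bond 3 →J1  (source Se1 imposes e)
bond 5 →Sf1  (Sf1 (Sf) sets flow on bond)
bond 0 →J2  (J1: bond 3 brought effort, rest push out)
bond 1 →I1  (J1: bond 3 brought effort, rest push out)
bond 4 →J2  (C1 integral (e out))
bond 2 →R1  (closing 1-jn rule on J2)

bond 0 stroke→J2
bond 1 stroke→I1
bond 2 stroke→R1
bond 3 stroke→J1
bond 4 stroke→J2
bond 5 stroke→Sf1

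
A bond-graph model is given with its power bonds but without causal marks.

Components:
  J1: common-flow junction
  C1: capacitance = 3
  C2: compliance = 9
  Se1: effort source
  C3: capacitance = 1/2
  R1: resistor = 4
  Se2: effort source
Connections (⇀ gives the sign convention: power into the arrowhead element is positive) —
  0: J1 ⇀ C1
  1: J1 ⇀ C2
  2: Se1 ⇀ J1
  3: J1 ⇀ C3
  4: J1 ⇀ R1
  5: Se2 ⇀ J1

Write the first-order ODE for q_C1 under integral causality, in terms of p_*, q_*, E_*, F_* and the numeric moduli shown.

dq_C1/dt = E_Se1/4 + E_Se2/4 - q_C1/12 - q_C2/36 - q_C3/2

#2 |J1  (Se1 fixes effort; stroke away)
#5 |J1  (source Se2 imposes e)
#0 |J1  (prefer integral on C1)
#1 |J1  (C2 integral (e out))
#3 |J1  (prefer integral on C3)
#4 |R1  (J1 needs exactly one f-in)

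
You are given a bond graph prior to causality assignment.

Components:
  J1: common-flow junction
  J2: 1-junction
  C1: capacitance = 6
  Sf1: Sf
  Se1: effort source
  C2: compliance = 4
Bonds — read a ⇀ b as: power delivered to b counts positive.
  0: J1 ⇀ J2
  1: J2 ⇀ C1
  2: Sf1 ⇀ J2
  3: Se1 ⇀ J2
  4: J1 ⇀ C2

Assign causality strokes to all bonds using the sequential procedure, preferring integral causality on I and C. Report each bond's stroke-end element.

#2 stroke at Sf1  (source Sf1 imposes f)
#3 stroke at J2  (source Se1 imposes e)
#0 stroke at J2  (1-jn J2 has f-setter on 2)
#1 stroke at J2  (J2: bond 2 brought flow, rest push out)
#4 stroke at J1  (1-jn J1 has f-setter on 0)

b0 |J2
b1 |J2
b2 |Sf1
b3 |J2
b4 |J1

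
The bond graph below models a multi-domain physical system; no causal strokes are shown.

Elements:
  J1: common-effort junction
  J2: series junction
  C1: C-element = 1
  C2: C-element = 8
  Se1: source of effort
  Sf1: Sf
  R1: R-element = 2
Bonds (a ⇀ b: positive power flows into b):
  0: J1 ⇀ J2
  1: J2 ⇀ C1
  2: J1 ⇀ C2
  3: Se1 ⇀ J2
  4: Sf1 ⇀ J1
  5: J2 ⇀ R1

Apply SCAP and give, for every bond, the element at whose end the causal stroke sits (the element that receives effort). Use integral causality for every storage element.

b0 |J2
b1 |J2
b2 |J1
b3 |J2
b4 |Sf1
b5 |R1

b3 stroke at J2  (source Se1 imposes e)
b4 stroke at Sf1  (Sf1 (Sf) sets flow on bond)
b1 stroke at J2  (C1 outputs effort q/C1)
b2 stroke at J1  (C2: C, integral causality)
b0 stroke at J2  (0-jn J1 has e-setter on 2)
b5 stroke at R1  (closing 1-jn rule on J2)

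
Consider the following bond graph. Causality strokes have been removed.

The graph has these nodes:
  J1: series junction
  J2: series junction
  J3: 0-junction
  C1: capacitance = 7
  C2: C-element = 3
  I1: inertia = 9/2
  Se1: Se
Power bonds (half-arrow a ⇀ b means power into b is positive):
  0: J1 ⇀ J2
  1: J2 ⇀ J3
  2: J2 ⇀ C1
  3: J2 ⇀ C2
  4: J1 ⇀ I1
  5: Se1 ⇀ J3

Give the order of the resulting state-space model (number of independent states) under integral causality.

#5 stroke at J3  (Se1 (Se) sets effort on bond)
#1 stroke at J2  (0-jn J3 has e-setter on 5)
#2 stroke at J2  (prefer integral on C1)
#3 stroke at J2  (C2 integral (e out))
#0 stroke at J1  (only one flow-in slot at J2)
#4 stroke at I1  (J1: last free bond brings flow in)

3  (C1, C2, I1 all integral)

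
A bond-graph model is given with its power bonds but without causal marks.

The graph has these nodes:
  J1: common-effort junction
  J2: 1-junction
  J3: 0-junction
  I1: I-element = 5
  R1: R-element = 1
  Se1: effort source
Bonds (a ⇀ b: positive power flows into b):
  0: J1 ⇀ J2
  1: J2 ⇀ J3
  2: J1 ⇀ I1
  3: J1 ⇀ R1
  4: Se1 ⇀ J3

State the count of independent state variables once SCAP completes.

b4 →J3  (Se1 fixes effort; stroke away)
b1 →J2  (0-jn J3 has e-setter on 4)
b0 →J1  (closing 1-jn rule on J2)
b2 →I1  (common-e at J1 fixed by 0)
b3 →R1  (J1 effort already set via bond 0)

1  (I1 all integral)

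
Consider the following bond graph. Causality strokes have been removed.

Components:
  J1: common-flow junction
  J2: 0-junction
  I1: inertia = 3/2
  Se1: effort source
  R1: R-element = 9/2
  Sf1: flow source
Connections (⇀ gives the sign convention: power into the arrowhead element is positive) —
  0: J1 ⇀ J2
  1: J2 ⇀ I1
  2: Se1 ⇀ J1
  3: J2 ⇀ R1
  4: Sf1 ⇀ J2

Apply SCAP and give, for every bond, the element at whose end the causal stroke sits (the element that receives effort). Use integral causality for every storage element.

b2 →J1  (Se1 fixes effort; stroke away)
b4 →Sf1  (Sf1: flow source, stroke at near end)
b0 →J2  (closing 1-jn rule on J1)
b1 →I1  (common-e at J2 fixed by 0)
b3 →R1  (J2 effort already set via bond 0)

b0 |J2
b1 |I1
b2 |J1
b3 |R1
b4 |Sf1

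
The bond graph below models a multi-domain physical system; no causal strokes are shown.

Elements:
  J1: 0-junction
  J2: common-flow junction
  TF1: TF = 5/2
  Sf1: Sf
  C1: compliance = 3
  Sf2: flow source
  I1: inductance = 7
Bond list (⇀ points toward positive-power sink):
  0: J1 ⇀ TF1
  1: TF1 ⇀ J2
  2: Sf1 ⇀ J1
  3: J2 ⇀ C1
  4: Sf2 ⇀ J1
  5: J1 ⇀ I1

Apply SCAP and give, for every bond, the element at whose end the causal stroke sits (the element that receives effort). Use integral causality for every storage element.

#0 stroke at J1
#1 stroke at TF1
#2 stroke at Sf1
#3 stroke at J2
#4 stroke at Sf2
#5 stroke at I1

b2 →Sf1  (Sf1 (Sf) sets flow on bond)
b4 →Sf2  (Sf2 fixes flow; stroke at Sf2)
b3 →J2  (C1: C, integral causality)
b1 →TF1  (J2 needs exactly one f-in)
b0 →J1  (TF1: transformer flips bond 1)
b5 →I1  (0-jn J1 has e-setter on 0)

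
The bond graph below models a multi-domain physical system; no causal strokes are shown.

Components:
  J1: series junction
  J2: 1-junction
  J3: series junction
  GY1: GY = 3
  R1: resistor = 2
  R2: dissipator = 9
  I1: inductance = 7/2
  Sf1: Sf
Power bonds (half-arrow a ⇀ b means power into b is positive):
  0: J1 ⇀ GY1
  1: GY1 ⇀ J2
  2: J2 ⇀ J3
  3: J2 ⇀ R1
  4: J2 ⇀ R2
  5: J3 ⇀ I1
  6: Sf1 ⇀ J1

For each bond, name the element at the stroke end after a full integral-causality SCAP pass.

bond 6 stroke at Sf1  (Sf1: flow source, stroke at near end)
bond 0 stroke at J1  (J1: bond 6 brought flow, rest push out)
bond 1 stroke at J2  (GY GY1: same side as bond 0)
bond 5 stroke at I1  (I1 outputs flow p/I1)
bond 2 stroke at J3  (J3 flow already set via bond 5)
bond 3 stroke at J2  (J2 flow already set via bond 2)
bond 4 stroke at J2  (common-f at J2 fixed by 2)

β0 stroke at J1
β1 stroke at J2
β2 stroke at J3
β3 stroke at J2
β4 stroke at J2
β5 stroke at I1
β6 stroke at Sf1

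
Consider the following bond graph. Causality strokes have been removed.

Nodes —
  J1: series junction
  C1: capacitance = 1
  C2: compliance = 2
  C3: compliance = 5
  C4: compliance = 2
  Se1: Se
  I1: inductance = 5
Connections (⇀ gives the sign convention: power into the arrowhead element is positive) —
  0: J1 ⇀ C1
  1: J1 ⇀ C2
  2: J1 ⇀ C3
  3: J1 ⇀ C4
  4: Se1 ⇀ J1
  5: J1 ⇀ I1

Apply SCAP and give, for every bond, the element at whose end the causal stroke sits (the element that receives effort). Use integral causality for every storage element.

bond 0 stroke→J1
bond 1 stroke→J1
bond 2 stroke→J1
bond 3 stroke→J1
bond 4 stroke→J1
bond 5 stroke→I1

#4 stroke at J1  (source Se1 imposes e)
#0 stroke at J1  (prefer integral on C1)
#1 stroke at J1  (C2 outputs effort q/C2)
#2 stroke at J1  (C3 outputs effort q/C3)
#3 stroke at J1  (C4 integral (e out))
#5 stroke at I1  (only one flow-in slot at J1)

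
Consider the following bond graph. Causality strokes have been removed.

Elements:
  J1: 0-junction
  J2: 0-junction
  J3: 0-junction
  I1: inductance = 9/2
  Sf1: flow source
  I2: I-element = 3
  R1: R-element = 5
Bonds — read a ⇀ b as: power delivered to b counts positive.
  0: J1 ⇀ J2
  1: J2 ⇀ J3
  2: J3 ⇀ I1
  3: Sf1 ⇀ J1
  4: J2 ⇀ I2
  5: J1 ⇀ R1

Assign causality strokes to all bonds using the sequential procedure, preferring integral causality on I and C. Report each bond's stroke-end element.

#0 →J2
#1 →J3
#2 →I1
#3 →Sf1
#4 →I2
#5 →J1

#3 →Sf1  (Sf1 (Sf) sets flow on bond)
#2 →I1  (prefer integral on I1)
#1 →J3  (only one effort-in slot at J3)
#4 →I2  (I2: I, integral causality)
#0 →J2  (J2: last free bond brings effort in)
#5 →J1  (closing 0-jn rule on J1)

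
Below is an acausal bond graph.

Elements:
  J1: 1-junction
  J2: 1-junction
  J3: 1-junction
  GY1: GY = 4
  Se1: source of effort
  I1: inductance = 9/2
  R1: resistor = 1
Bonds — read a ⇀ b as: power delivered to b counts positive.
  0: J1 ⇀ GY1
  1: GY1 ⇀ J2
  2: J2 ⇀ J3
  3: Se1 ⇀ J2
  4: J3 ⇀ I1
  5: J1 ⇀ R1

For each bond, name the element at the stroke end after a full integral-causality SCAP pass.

β3 |J2  (source Se1 imposes e)
β4 |I1  (I1 outputs flow p/I1)
β2 |J3  (common-f at J3 fixed by 4)
β1 |J2  (J2 flow already set via bond 2)
β0 |J1  (through GY1, causality inverts; strokes same side of GY1)
β5 |R1  (J1: last free bond brings flow in)

β0 stroke at J1
β1 stroke at J2
β2 stroke at J3
β3 stroke at J2
β4 stroke at I1
β5 stroke at R1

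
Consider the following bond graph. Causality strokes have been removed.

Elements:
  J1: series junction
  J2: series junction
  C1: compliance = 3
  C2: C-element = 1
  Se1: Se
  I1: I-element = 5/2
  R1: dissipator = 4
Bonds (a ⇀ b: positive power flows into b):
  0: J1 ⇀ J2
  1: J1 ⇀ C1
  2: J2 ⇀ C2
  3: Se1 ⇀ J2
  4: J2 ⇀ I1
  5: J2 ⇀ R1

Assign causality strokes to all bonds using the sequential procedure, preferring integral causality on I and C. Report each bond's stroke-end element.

bond 3 →J2  (Se1: effort source, stroke at far end)
bond 1 →J1  (C1: C, integral causality)
bond 0 →J2  (closing 1-jn rule on J1)
bond 2 →J2  (C2: C, integral causality)
bond 4 →I1  (I1: I, integral causality)
bond 5 →J2  (J2 flow already set via bond 4)

bond 0 →J2
bond 1 →J1
bond 2 →J2
bond 3 →J2
bond 4 →I1
bond 5 →J2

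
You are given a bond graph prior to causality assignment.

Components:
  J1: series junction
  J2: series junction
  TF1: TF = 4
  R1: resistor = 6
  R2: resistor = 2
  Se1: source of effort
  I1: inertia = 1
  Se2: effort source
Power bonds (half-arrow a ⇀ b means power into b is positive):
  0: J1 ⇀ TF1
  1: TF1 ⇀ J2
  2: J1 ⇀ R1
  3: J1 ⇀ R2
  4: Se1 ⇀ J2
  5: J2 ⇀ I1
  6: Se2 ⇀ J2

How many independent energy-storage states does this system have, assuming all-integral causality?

1  (I1 all integral)

#4 stroke at J2  (Se1 (Se) sets effort on bond)
#6 stroke at J2  (Se2 fixes effort; stroke away)
#5 stroke at I1  (I1 outputs flow p/I1)
#1 stroke at J2  (common-f at J2 fixed by 5)
#0 stroke at TF1  (TF1: transformer flips bond 1)
#2 stroke at J1  (J1: bond 0 brought flow, rest push out)
#3 stroke at J1  (1-jn J1 has f-setter on 0)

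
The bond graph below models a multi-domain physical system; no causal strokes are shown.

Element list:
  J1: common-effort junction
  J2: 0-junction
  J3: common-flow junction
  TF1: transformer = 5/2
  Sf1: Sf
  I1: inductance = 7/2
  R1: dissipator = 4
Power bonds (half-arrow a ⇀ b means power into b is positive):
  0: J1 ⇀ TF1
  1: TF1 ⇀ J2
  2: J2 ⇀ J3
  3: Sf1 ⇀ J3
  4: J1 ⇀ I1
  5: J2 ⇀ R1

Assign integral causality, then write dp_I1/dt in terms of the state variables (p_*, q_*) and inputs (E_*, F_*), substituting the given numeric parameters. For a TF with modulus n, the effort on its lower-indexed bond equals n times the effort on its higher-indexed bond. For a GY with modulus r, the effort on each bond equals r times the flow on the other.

β3 stroke→Sf1  (Sf1: flow source, stroke at near end)
β2 stroke→J3  (common-f at J3 fixed by 3)
β4 stroke→I1  (I1: I, integral causality)
β0 stroke→J1  (closing 0-jn rule on J1)
β1 stroke→TF1  (TF1 one-in-one-out from 0)
β5 stroke→J2  (J2 needs exactly one e-in)

dp_I1/dt = -10*F_Sf1 - 50*p_I1/7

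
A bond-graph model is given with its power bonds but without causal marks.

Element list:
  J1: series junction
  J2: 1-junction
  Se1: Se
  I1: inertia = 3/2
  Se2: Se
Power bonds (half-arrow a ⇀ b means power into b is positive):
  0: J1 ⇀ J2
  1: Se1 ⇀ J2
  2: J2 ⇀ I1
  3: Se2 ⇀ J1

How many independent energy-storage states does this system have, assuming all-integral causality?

1  (I1 all integral)

bond 1 →J2  (Se1: effort source, stroke at far end)
bond 3 →J1  (source Se2 imposes e)
bond 0 →J2  (J1: last free bond brings flow in)
bond 2 →I1  (J2: last free bond brings flow in)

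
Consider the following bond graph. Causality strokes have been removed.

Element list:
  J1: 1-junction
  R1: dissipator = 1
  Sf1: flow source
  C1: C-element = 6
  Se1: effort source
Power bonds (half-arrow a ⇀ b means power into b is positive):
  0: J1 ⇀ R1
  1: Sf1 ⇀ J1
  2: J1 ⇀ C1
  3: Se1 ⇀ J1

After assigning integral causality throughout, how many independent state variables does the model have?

β1 →Sf1  (Sf1: flow source, stroke at near end)
β3 →J1  (Se1 fixes effort; stroke away)
β0 →J1  (J1: bond 1 brought flow, rest push out)
β2 →J1  (common-f at J1 fixed by 1)

1  (C1 all integral)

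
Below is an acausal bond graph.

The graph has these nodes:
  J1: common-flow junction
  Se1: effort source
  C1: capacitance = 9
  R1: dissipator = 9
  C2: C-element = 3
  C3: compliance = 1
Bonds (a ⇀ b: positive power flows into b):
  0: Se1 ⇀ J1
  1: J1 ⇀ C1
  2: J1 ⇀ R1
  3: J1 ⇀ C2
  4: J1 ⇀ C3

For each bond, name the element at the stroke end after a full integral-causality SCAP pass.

β0 stroke at J1  (Se1 fixes effort; stroke away)
β1 stroke at J1  (C1 outputs effort q/C1)
β3 stroke at J1  (C2: C, integral causality)
β4 stroke at J1  (C3: C, integral causality)
β2 stroke at R1  (J1: last free bond brings flow in)

bond 0 stroke→J1
bond 1 stroke→J1
bond 2 stroke→R1
bond 3 stroke→J1
bond 4 stroke→J1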